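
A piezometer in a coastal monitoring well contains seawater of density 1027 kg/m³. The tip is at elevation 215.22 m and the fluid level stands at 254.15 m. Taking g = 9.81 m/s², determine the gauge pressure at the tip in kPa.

P ≈ 392 kPa

Pressure head ψ = h − z = 254.15 − 215.22 = 38.93 m.
P = ρgψ = 1027 × 9.81 × 38.93 = 392215 Pa ≈ 392 kPa.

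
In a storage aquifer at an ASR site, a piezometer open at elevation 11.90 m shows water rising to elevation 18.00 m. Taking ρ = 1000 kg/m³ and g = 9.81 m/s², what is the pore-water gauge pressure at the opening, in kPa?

Pressure head ψ = h − z = 18.00 − 11.90 = 6.10 m.
P = ρgψ = 1000 × 9.81 × 6.10 = 59841 Pa ≈ 59.8 kPa.

P ≈ 59.8 kPa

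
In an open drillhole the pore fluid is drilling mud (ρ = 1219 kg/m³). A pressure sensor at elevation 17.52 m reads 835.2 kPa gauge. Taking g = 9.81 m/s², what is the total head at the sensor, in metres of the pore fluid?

ψ = P/(ρg) = 835.2×1000 / (1219 × 9.81) = 69.84 m.
h = z + ψ = 17.52 + 69.84 = 87.36 m.

h ≈ 87.36 m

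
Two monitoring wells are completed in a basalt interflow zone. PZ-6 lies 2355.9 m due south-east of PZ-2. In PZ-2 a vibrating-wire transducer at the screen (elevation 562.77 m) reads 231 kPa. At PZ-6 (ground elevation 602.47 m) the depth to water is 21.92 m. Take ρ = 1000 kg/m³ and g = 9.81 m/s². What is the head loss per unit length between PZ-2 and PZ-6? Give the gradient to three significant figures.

Pressure head at PZ-2: ψ = P/(ρg) = 231×1000 / (1000 × 9.81) = 23.55 m.
Total head at PZ-2: h = z + ψ = 562.77 + 23.55 = 586.32 m.
Total head at PZ-6: h = 602.47 − 21.92 = 580.55 m.
Head difference: h(PZ-2) − h(PZ-6) = 586.32 − 580.55 = 5.77 m.
Hydraulic gradient: i = |Δh| / L = 5.77 / 2355.9 = 0.00245.

i ≈ 0.00245 m/m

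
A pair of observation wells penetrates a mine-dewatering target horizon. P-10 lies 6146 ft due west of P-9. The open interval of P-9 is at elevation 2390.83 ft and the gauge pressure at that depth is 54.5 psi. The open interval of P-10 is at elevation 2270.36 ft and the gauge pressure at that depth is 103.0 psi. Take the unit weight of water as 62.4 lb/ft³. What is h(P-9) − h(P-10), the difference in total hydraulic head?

Pressure head at P-9: ψ = 144·P/γ = 144 × 54.5 / 62.4 = 125.77 ft.
Total head at P-9: h = z + ψ = 2390.83 + 125.77 = 2516.60 ft.
Pressure head at P-10: ψ = 144·P/γ = 144 × 103.0 / 62.4 = 237.69 ft.
Total head at P-10: h = z + ψ = 2270.36 + 237.69 = 2508.05 ft.
Head difference: h(P-9) − h(P-10) = 2516.60 − 2508.05 = 8.55 ft.

Δh ≈ 8.55 ft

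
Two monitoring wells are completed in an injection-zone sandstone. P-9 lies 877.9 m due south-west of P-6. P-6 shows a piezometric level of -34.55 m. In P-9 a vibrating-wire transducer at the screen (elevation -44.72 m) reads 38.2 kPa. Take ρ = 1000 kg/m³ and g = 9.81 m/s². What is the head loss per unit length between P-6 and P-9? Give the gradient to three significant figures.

i ≈ 0.00715 m/m

Total head at P-6: h = -34.55 m (water level in the piezometer is the total head).
Pressure head at P-9: ψ = P/(ρg) = 38.2×1000 / (1000 × 9.81) = 3.89 m.
Total head at P-9: h = z + ψ = -44.72 + 3.89 = -40.83 m.
Head difference: h(P-6) − h(P-9) = -34.55 − (-40.83) = 6.28 m.
Hydraulic gradient: i = |Δh| / L = 6.28 / 877.9 = 0.00715.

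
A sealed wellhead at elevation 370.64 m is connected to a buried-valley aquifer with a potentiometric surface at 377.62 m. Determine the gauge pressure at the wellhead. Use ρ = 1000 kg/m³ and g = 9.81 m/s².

Head above the cap: Δh = 377.62 − 370.64 = 6.98 m.
P = ρgΔh = 1000 × 9.81 × 6.98 = 68474 Pa ≈ 68.5 kPa.

P ≈ 68.5 kPa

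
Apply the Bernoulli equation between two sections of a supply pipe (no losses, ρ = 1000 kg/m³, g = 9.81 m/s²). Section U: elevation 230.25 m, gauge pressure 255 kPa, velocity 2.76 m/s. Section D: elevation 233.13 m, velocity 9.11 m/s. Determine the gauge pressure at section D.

Pressure head at U: ψ₁ = P₁/(ρg) = 255×1000 / (1000 × 9.81) = 25.99 m.
Velocity heads: v₁²/2g = 2.76²/19.62 = 0.388 m; v₂²/2g = 9.11²/19.62 = 4.230 m.
Total head H = z₁ + ψ₁ + v₁²/2g = 230.25 + 25.99 + 0.388 = 256.63 m.
ψ₂ = H − z₂ − v₂²/2g = 256.63 − 233.13 − 4.230 = 19.27 m.
P₂ = ρgψ₂ = 1000 × 9.81 × 19.27 ≈ 189 kPa.

P₂ ≈ 189 kPa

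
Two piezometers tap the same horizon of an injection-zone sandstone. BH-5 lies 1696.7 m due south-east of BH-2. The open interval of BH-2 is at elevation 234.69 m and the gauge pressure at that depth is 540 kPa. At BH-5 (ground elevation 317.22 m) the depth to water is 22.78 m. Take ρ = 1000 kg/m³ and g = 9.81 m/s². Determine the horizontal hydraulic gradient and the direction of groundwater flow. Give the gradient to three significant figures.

Pressure head at BH-2: ψ = P/(ρg) = 540×1000 / (1000 × 9.81) = 55.05 m.
Total head at BH-2: h = z + ψ = 234.69 + 55.05 = 289.74 m.
Total head at BH-5: h = 317.22 − 22.78 = 294.44 m.
Head difference: h(BH-2) − h(BH-5) = 289.74 − 294.44 = -4.70 m.
Hydraulic gradient: i = |Δh| / L = 4.70 / 1696.7 = 0.00277.
Flow is from higher to lower head: from BH-5 toward BH-2, i.e. toward the north-west.

i ≈ 0.00277; groundwater flows toward the north-west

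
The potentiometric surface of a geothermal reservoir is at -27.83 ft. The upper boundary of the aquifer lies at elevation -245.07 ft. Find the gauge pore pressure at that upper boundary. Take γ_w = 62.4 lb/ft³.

Pressure head at the aquifer top: ψ = h − z = -27.83 − (-245.07) = 217.24 ft.
P = γψ/144 = 62.4 × 217.24 / 144 = 94.1 psi.

P ≈ 94.1 psi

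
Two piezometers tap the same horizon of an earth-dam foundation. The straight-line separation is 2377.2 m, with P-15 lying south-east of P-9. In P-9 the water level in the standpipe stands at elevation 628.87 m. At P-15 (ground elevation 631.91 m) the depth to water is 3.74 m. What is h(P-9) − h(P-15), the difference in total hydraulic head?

Δh ≈ 0.70 m

Total head at P-9: h = 628.87 m (water level in the piezometer is the total head).
Total head at P-15: h = 631.91 − 3.74 = 628.17 m.
Head difference: h(P-9) − h(P-15) = 628.87 − 628.17 = 0.70 m.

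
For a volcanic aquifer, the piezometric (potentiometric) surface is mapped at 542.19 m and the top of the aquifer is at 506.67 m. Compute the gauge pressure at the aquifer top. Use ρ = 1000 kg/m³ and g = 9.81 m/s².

Pressure head at the aquifer top: ψ = h − z = 542.19 − 506.67 = 35.52 m.
P = ρgψ = 1000 × 9.81 × 35.52 = 348451 Pa ≈ 348 kPa.

P ≈ 348 kPa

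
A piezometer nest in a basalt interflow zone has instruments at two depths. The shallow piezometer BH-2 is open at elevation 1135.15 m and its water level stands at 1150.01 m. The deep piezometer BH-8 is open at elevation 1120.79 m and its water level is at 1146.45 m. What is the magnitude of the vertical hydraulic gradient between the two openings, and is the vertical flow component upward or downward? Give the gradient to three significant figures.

Total head at BH-2: h = 1150.01 m (water level in the standpipe).
Total head at BH-8: h = 1146.45 m.
Δh = h(BH-2) − h(BH-8) = 1150.01 − 1146.45 = 3.56 m.
Vertical separation Δz = 1135.15 − 1120.79 = 14.36 m.
|i_v| = |Δh| / Δz = 3.56 / 14.36 = 0.248.
Head is higher in the shallow piezometer, so vertical flow is downward (recharge condition).

|i_v| ≈ 0.248; vertical flow is downward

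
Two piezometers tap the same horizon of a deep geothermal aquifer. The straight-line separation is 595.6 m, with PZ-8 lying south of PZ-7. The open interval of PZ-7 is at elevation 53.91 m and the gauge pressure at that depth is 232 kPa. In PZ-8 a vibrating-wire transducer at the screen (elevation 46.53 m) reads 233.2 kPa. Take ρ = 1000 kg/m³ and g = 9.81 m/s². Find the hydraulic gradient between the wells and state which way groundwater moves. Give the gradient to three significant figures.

i ≈ 0.0122; groundwater flows toward the south

Pressure head at PZ-7: ψ = P/(ρg) = 232×1000 / (1000 × 9.81) = 23.65 m.
Total head at PZ-7: h = z + ψ = 53.91 + 23.65 = 77.56 m.
Pressure head at PZ-8: ψ = P/(ρg) = 233.2×1000 / (1000 × 9.81) = 23.77 m.
Total head at PZ-8: h = z + ψ = 46.53 + 23.77 = 70.30 m.
Head difference: h(PZ-7) − h(PZ-8) = 77.56 − 70.30 = 7.26 m.
Hydraulic gradient: i = |Δh| / L = 7.26 / 595.6 = 0.0122.
Flow is from higher to lower head: from PZ-7 toward PZ-8, i.e. toward the south.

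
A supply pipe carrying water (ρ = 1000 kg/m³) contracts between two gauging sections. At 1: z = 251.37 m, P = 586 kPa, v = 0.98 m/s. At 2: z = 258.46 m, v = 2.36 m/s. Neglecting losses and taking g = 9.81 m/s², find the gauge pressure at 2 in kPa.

Pressure head at 1: ψ₁ = P₁/(ρg) = 586×1000 / (1000 × 9.81) = 59.73 m.
Velocity heads: v₁²/2g = 0.98²/19.62 = 0.049 m; v₂²/2g = 2.36²/19.62 = 0.284 m.
Total head H = z₁ + ψ₁ + v₁²/2g = 251.37 + 59.73 + 0.049 = 311.15 m.
ψ₂ = H − z₂ − v₂²/2g = 311.15 − 258.46 − 0.284 = 52.41 m.
P₂ = ρgψ₂ = 1000 × 9.81 × 52.41 ≈ 514 kPa.

P₂ ≈ 514 kPa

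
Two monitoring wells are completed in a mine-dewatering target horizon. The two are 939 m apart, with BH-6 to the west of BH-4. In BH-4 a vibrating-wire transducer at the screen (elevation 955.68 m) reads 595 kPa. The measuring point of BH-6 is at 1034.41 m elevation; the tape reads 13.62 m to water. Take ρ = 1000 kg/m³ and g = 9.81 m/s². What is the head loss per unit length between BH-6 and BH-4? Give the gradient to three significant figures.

i ≈ 0.00475 m/m

Pressure head at BH-4: ψ = P/(ρg) = 595×1000 / (1000 × 9.81) = 60.65 m.
Total head at BH-4: h = z + ψ = 955.68 + 60.65 = 1016.33 m.
Total head at BH-6: h = 1034.41 − 13.62 = 1020.79 m.
Head difference: h(BH-4) − h(BH-6) = 1016.33 − 1020.79 = -4.46 m.
Hydraulic gradient: i = |Δh| / L = 4.46 / 939 = 0.00475.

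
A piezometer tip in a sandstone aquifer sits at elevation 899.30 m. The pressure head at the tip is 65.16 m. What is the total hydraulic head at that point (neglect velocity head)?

h = z + ψ = 899.30 + 65.16 = 964.46 m.

h ≈ 964.46 m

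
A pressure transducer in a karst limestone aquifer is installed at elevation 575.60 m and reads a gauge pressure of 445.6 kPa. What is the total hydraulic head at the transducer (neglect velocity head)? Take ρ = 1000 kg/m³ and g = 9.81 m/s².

ψ = P/(ρg) = 445.6×1000 / (1000 × 9.81) = 45.42 m.
h = z + ψ = 575.60 + 45.42 = 621.02 m.

h ≈ 621.02 m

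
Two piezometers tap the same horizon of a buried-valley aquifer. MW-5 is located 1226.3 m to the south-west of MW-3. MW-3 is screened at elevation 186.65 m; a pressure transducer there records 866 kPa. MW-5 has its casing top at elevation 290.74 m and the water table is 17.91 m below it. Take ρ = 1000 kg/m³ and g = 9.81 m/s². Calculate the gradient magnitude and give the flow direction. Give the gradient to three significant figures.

Pressure head at MW-3: ψ = P/(ρg) = 866×1000 / (1000 × 9.81) = 88.28 m.
Total head at MW-3: h = z + ψ = 186.65 + 88.28 = 274.93 m.
Total head at MW-5: h = 290.74 − 17.91 = 272.83 m.
Head difference: h(MW-3) − h(MW-5) = 274.93 − 272.83 = 2.10 m.
Hydraulic gradient: i = |Δh| / L = 2.10 / 1226.3 = 0.00171.
Flow is from higher to lower head: from MW-3 toward MW-5, i.e. toward the south-west.

i ≈ 0.00171; groundwater flows toward the south-west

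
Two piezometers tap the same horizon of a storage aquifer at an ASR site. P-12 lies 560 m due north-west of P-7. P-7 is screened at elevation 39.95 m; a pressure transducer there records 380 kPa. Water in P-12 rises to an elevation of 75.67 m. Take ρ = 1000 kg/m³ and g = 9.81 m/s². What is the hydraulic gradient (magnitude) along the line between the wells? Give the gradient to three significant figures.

i ≈ 0.00539

Pressure head at P-7: ψ = P/(ρg) = 380×1000 / (1000 × 9.81) = 38.74 m.
Total head at P-7: h = z + ψ = 39.95 + 38.74 = 78.69 m.
Total head at P-12: h = 75.67 m (water level in the piezometer is the total head).
Head difference: h(P-7) − h(P-12) = 78.69 − 75.67 = 3.02 m.
Hydraulic gradient: i = |Δh| / L = 3.02 / 560 = 0.00539.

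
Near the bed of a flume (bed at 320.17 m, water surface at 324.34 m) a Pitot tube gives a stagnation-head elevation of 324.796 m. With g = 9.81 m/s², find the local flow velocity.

v ≈ 2.99 m/s

Near the bed, under hydrostatic conditions, the piezometric head (z + ψ) equals the free-surface elevation, 324.34 m.
Velocity head = total − piezometric = 324.796 − 324.34 = 0.456 m.
v = √(2g·h_v) = √(2 × 9.81 × 0.456) = 2.99 m/s.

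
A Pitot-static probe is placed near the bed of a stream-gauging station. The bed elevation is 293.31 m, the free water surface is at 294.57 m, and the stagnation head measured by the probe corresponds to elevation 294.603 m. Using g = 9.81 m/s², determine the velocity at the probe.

v ≈ 0.805 m/s

Near the bed, under hydrostatic conditions, the piezometric head (z + ψ) equals the free-surface elevation, 294.57 m.
Velocity head = total − piezometric = 294.603 − 294.57 = 0.033 m.
v = √(2g·h_v) = √(2 × 9.81 × 0.033) = 0.805 m/s.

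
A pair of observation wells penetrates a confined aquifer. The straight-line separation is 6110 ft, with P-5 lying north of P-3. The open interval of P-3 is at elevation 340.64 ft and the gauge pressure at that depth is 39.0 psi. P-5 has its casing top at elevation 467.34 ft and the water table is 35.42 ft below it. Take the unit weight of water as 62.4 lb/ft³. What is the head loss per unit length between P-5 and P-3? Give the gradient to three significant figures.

Pressure head at P-3: ψ = 144·P/γ = 144 × 39.0 / 62.4 = 90.00 ft.
Total head at P-3: h = z + ψ = 340.64 + 90.00 = 430.64 ft.
Total head at P-5: h = 467.34 − 35.42 = 431.92 ft.
Head difference: h(P-3) − h(P-5) = 430.64 − 431.92 = -1.28 ft.
Hydraulic gradient: i = |Δh| / L = 1.28 / 6110 = 0.000209.

i ≈ 0.000209 ft/ft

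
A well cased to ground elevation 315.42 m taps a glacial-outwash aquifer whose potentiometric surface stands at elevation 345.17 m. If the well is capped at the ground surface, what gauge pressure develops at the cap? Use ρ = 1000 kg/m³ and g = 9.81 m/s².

P ≈ 292 kPa

Head above the cap: Δh = 345.17 − 315.42 = 29.75 m.
P = ρgΔh = 1000 × 9.81 × 29.75 = 291848 Pa ≈ 292 kPa.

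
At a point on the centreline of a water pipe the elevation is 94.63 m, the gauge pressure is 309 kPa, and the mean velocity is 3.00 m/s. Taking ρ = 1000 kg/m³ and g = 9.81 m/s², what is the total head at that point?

Pressure head ψ = P/(ρg) = 309×1000 / (1000 × 9.81) = 31.50 m.
Velocity head = v²/(2g) = 3.00² / (2 × 9.81) = 0.459 m.
h = z + ψ + v²/(2g) = 94.63 + 31.50 + 0.459 = 126.59 m.

h ≈ 126.59 m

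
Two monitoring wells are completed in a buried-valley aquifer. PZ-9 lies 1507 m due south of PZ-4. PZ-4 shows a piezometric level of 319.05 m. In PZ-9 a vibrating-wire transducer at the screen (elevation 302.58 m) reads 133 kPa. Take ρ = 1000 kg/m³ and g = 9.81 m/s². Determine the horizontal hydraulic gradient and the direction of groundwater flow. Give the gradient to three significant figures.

Total head at PZ-4: h = 319.05 m (water level in the piezometer is the total head).
Pressure head at PZ-9: ψ = P/(ρg) = 133×1000 / (1000 × 9.81) = 13.56 m.
Total head at PZ-9: h = z + ψ = 302.58 + 13.56 = 316.14 m.
Head difference: h(PZ-4) − h(PZ-9) = 319.05 − 316.14 = 2.91 m.
Hydraulic gradient: i = |Δh| / L = 2.91 / 1507 = 0.00193.
Flow is from higher to lower head: from PZ-4 toward PZ-9, i.e. toward the south.

i ≈ 0.00193; groundwater flows toward the south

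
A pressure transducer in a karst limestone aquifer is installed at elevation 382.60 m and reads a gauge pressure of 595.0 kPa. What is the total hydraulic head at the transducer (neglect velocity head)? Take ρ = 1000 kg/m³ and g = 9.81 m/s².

h ≈ 443.25 m

ψ = P/(ρg) = 595.0×1000 / (1000 × 9.81) = 60.65 m.
h = z + ψ = 382.60 + 60.65 = 443.25 m.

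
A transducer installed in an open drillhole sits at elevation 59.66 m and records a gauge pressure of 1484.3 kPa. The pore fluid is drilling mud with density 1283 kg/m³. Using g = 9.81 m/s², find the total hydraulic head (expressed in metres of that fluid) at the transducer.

ψ = P/(ρg) = 1484.3×1000 / (1283 × 9.81) = 117.93 m.
h = z + ψ = 59.66 + 117.93 = 177.59 m.

h ≈ 177.59 m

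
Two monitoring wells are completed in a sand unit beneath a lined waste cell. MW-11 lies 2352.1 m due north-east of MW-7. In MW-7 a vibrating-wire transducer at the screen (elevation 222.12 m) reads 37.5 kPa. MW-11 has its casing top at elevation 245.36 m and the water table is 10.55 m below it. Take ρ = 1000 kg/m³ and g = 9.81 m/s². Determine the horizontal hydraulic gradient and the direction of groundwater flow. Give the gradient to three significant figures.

i ≈ 0.00377; groundwater flows toward the south-west

Pressure head at MW-7: ψ = P/(ρg) = 37.5×1000 / (1000 × 9.81) = 3.82 m.
Total head at MW-7: h = z + ψ = 222.12 + 3.82 = 225.94 m.
Total head at MW-11: h = 245.36 − 10.55 = 234.81 m.
Head difference: h(MW-7) − h(MW-11) = 225.94 − 234.81 = -8.87 m.
Hydraulic gradient: i = |Δh| / L = 8.87 / 2352.1 = 0.00377.
Flow is from higher to lower head: from MW-11 toward MW-7, i.e. toward the south-west.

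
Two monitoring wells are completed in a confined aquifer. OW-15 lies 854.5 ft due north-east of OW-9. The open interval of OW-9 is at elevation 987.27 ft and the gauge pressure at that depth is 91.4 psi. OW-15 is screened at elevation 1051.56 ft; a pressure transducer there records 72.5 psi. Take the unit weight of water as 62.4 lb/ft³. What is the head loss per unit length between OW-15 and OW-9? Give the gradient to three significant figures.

Pressure head at OW-9: ψ = 144·P/γ = 144 × 91.4 / 62.4 = 210.92 ft.
Total head at OW-9: h = z + ψ = 987.27 + 210.92 = 1198.19 ft.
Pressure head at OW-15: ψ = 144·P/γ = 144 × 72.5 / 62.4 = 167.31 ft.
Total head at OW-15: h = z + ψ = 1051.56 + 167.31 = 1218.87 ft.
Head difference: h(OW-9) − h(OW-15) = 1198.19 − 1218.87 = -20.68 ft.
Hydraulic gradient: i = |Δh| / L = 20.68 / 854.5 = 0.0242.

i ≈ 0.0242 ft/ft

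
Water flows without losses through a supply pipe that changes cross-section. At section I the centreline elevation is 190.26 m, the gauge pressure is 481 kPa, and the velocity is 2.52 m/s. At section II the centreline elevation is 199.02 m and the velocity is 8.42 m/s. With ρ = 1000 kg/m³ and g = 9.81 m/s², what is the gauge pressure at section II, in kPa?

P₂ ≈ 363 kPa

Pressure head at I: ψ₁ = P₁/(ρg) = 481×1000 / (1000 × 9.81) = 49.03 m.
Velocity heads: v₁²/2g = 2.52²/19.62 = 0.324 m; v₂²/2g = 8.42²/19.62 = 3.613 m.
Total head H = z₁ + ψ₁ + v₁²/2g = 190.26 + 49.03 + 0.324 = 239.61 m.
ψ₂ = H − z₂ − v₂²/2g = 239.61 − 199.02 − 3.613 = 36.98 m.
P₂ = ρgψ₂ = 1000 × 9.81 × 36.98 ≈ 363 kPa.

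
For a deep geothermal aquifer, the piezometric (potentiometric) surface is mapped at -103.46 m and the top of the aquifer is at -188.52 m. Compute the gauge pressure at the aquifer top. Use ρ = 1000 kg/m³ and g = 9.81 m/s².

Pressure head at the aquifer top: ψ = h − z = -103.46 − (-188.52) = 85.06 m.
P = ρgψ = 1000 × 9.81 × 85.06 = 834439 Pa ≈ 834 kPa.

P ≈ 834 kPa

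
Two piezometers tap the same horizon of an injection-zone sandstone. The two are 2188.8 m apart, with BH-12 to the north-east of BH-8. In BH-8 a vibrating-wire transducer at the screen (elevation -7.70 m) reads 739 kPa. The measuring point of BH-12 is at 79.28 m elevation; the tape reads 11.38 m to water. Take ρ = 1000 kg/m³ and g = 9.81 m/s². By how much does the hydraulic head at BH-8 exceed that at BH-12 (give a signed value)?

Pressure head at BH-8: ψ = P/(ρg) = 739×1000 / (1000 × 9.81) = 75.33 m.
Total head at BH-8: h = z + ψ = -7.70 + 75.33 = 67.63 m.
Total head at BH-12: h = 79.28 − 11.38 = 67.90 m.
Head difference: h(BH-8) − h(BH-12) = 67.63 − 67.90 = -0.27 m.

Δh ≈ -0.27 m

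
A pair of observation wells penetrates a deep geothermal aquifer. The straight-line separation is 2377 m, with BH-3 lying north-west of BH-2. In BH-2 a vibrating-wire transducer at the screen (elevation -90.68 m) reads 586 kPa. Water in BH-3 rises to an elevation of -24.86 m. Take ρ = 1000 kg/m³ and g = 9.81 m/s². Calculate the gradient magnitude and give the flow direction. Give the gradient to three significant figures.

Pressure head at BH-2: ψ = P/(ρg) = 586×1000 / (1000 × 9.81) = 59.73 m.
Total head at BH-2: h = z + ψ = -90.68 + 59.73 = -30.95 m.
Total head at BH-3: h = -24.86 m (water level in the piezometer is the total head).
Head difference: h(BH-2) − h(BH-3) = -30.95 − (-24.86) = -6.09 m.
Hydraulic gradient: i = |Δh| / L = 6.09 / 2377 = 0.00256.
Flow is from higher to lower head: from BH-3 toward BH-2, i.e. toward the south-east.

i ≈ 0.00256; groundwater flows toward the south-east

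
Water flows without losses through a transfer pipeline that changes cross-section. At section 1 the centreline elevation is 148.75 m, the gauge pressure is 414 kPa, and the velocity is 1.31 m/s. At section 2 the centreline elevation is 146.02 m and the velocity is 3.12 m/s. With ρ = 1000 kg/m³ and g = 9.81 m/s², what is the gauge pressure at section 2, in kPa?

P₂ ≈ 437 kPa

Pressure head at 1: ψ₁ = P₁/(ρg) = 414×1000 / (1000 × 9.81) = 42.20 m.
Velocity heads: v₁²/2g = 1.31²/19.62 = 0.087 m; v₂²/2g = 3.12²/19.62 = 0.496 m.
Total head H = z₁ + ψ₁ + v₁²/2g = 148.75 + 42.20 + 0.087 = 191.04 m.
ψ₂ = H − z₂ − v₂²/2g = 191.04 − 146.02 − 0.496 = 44.52 m.
P₂ = ρgψ₂ = 1000 × 9.81 × 44.52 ≈ 437 kPa.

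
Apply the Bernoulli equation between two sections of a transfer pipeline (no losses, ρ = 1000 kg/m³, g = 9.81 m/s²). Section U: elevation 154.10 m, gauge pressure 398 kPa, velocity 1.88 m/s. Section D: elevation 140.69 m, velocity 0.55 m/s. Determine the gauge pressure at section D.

P₂ ≈ 531 kPa

Pressure head at U: ψ₁ = P₁/(ρg) = 398×1000 / (1000 × 9.81) = 40.57 m.
Velocity heads: v₁²/2g = 1.88²/19.62 = 0.180 m; v₂²/2g = 0.55²/19.62 = 0.015 m.
Total head H = z₁ + ψ₁ + v₁²/2g = 154.10 + 40.57 + 0.180 = 194.85 m.
ψ₂ = H − z₂ − v₂²/2g = 194.85 − 140.69 − 0.015 = 54.14 m.
P₂ = ρgψ₂ = 1000 × 9.81 × 54.14 ≈ 531 kPa.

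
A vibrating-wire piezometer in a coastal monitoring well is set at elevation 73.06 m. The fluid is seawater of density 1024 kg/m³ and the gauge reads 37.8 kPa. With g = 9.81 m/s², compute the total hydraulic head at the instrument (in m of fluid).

ψ = P/(ρg) = 37.8×1000 / (1024 × 9.81) = 3.76 m.
h = z + ψ = 73.06 + 3.76 = 76.82 m.

h ≈ 76.82 m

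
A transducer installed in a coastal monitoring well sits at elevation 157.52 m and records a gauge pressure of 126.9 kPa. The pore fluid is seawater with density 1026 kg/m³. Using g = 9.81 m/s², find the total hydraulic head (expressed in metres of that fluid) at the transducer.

ψ = P/(ρg) = 126.9×1000 / (1026 × 9.81) = 12.61 m.
h = z + ψ = 157.52 + 12.61 = 170.13 m.

h ≈ 170.13 m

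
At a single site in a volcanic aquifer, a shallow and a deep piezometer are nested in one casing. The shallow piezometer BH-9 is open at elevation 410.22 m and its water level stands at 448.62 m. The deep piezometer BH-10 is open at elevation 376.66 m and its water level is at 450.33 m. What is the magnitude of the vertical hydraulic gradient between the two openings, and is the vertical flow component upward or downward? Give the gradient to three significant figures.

Total head at BH-9: h = 448.62 m (water level in the standpipe).
Total head at BH-10: h = 450.33 m.
Δh = h(BH-9) − h(BH-10) = 448.62 − 450.33 = -1.71 m.
Vertical separation Δz = 410.22 − 376.66 = 33.56 m.
|i_v| = |Δh| / Δz = 1.71 / 33.56 = 0.0510.
Head is higher in the deep piezometer, so vertical flow is upward (discharge condition).

|i_v| ≈ 0.0510; vertical flow is upward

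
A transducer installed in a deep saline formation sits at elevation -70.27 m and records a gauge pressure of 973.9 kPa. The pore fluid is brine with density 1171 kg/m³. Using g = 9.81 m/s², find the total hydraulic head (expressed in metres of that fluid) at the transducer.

ψ = P/(ρg) = 973.9×1000 / (1171 × 9.81) = 84.78 m.
h = z + ψ = -70.27 + 84.78 = 14.51 m.

h ≈ 14.51 m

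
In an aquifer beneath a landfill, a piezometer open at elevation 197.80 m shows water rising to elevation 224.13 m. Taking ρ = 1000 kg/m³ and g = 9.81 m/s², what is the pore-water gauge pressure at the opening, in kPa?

P ≈ 258 kPa

Pressure head ψ = h − z = 224.13 − 197.80 = 26.33 m.
P = ρgψ = 1000 × 9.81 × 26.33 = 258297 Pa ≈ 258 kPa.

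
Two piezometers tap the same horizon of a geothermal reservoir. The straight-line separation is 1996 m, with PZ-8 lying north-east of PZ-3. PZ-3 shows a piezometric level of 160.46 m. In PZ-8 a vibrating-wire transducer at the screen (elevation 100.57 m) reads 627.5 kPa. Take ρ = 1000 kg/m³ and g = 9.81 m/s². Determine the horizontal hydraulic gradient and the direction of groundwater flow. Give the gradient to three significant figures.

i ≈ 0.00204; groundwater flows toward the south-west

Total head at PZ-3: h = 160.46 m (water level in the piezometer is the total head).
Pressure head at PZ-8: ψ = P/(ρg) = 627.5×1000 / (1000 × 9.81) = 63.97 m.
Total head at PZ-8: h = z + ψ = 100.57 + 63.97 = 164.54 m.
Head difference: h(PZ-3) − h(PZ-8) = 160.46 − 164.54 = -4.08 m.
Hydraulic gradient: i = |Δh| / L = 4.08 / 1996 = 0.00204.
Flow is from higher to lower head: from PZ-8 toward PZ-3, i.e. toward the south-west.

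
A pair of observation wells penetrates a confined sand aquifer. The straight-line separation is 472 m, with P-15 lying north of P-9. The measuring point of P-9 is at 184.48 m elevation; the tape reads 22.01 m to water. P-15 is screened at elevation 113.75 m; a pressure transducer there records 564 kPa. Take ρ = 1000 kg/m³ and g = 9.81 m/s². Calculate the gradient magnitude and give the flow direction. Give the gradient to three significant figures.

i ≈ 0.0186; groundwater flows toward the south

Total head at P-9: h = 184.48 − 22.01 = 162.47 m.
Pressure head at P-15: ψ = P/(ρg) = 564×1000 / (1000 × 9.81) = 57.49 m.
Total head at P-15: h = z + ψ = 113.75 + 57.49 = 171.24 m.
Head difference: h(P-9) − h(P-15) = 162.47 − 171.24 = -8.77 m.
Hydraulic gradient: i = |Δh| / L = 8.77 / 472 = 0.0186.
Flow is from higher to lower head: from P-15 toward P-9, i.e. toward the south.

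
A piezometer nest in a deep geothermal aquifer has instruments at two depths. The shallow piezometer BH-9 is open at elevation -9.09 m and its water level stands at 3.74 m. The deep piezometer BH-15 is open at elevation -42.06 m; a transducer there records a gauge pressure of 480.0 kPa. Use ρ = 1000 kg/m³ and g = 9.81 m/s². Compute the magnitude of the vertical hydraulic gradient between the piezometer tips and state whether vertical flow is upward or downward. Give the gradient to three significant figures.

|i_v| ≈ 0.0949; vertical flow is upward

Total head at BH-9: h = 3.74 m (water level in the standpipe).
Pressure head at BH-15: ψ = P/(ρg) = 480.0×1000 / (1000 × 9.81) = 48.93 m.
Total head at BH-15: h = z + ψ = -42.06 + 48.93 = 6.87 m.
Δh = h(BH-9) − h(BH-15) = 3.74 − 6.87 = -3.13 m.
Vertical separation Δz = -9.09 − (-42.06) = 32.97 m.
|i_v| = |Δh| / Δz = 3.13 / 32.97 = 0.0949.
Head is higher in the deep piezometer, so vertical flow is upward (discharge condition).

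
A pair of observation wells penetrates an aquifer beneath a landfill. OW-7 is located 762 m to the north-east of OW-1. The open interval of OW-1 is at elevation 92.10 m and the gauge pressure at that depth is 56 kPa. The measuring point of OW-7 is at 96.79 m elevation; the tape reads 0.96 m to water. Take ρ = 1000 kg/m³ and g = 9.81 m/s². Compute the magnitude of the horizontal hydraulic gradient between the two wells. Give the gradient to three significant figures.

Pressure head at OW-1: ψ = P/(ρg) = 56×1000 / (1000 × 9.81) = 5.71 m.
Total head at OW-1: h = z + ψ = 92.10 + 5.71 = 97.81 m.
Total head at OW-7: h = 96.79 − 0.96 = 95.83 m.
Head difference: h(OW-1) − h(OW-7) = 97.81 − 95.83 = 1.98 m.
Hydraulic gradient: i = |Δh| / L = 1.98 / 762 = 0.00260.

i ≈ 0.00260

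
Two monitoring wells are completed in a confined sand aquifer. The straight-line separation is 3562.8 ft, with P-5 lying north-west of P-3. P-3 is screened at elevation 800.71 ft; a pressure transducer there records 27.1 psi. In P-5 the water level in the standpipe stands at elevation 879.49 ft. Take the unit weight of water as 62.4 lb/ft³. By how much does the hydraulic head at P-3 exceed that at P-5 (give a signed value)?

Δh ≈ -16.24 ft

Pressure head at P-3: ψ = 144·P/γ = 144 × 27.1 / 62.4 = 62.54 ft.
Total head at P-3: h = z + ψ = 800.71 + 62.54 = 863.25 ft.
Total head at P-5: h = 879.49 ft (water level in the piezometer is the total head).
Head difference: h(P-3) − h(P-5) = 863.25 − 879.49 = -16.24 ft.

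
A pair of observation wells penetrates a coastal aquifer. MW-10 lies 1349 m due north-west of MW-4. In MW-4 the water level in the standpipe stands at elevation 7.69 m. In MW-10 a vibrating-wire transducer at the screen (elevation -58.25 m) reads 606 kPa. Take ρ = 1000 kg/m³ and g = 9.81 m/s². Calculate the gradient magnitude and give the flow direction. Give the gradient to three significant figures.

i ≈ 0.00309; groundwater flows toward the north-west

Total head at MW-4: h = 7.69 m (water level in the piezometer is the total head).
Pressure head at MW-10: ψ = P/(ρg) = 606×1000 / (1000 × 9.81) = 61.77 m.
Total head at MW-10: h = z + ψ = -58.25 + 61.77 = 3.52 m.
Head difference: h(MW-4) − h(MW-10) = 7.69 − 3.52 = 4.17 m.
Hydraulic gradient: i = |Δh| / L = 4.17 / 1349 = 0.00309.
Flow is from higher to lower head: from MW-4 toward MW-10, i.e. toward the north-west.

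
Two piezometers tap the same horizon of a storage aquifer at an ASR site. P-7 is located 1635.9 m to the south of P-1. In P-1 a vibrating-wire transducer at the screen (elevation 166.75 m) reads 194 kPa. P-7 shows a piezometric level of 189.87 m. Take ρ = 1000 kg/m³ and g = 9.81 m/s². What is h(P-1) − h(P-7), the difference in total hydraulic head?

Δh ≈ -3.34 m

Pressure head at P-1: ψ = P/(ρg) = 194×1000 / (1000 × 9.81) = 19.78 m.
Total head at P-1: h = z + ψ = 166.75 + 19.78 = 186.53 m.
Total head at P-7: h = 189.87 m (water level in the piezometer is the total head).
Head difference: h(P-1) − h(P-7) = 186.53 − 189.87 = -3.34 m.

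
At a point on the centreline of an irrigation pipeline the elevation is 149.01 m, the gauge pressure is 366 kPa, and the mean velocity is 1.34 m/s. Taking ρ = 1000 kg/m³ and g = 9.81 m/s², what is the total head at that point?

h ≈ 186.41 m

Pressure head ψ = P/(ρg) = 366×1000 / (1000 × 9.81) = 37.31 m.
Velocity head = v²/(2g) = 1.34² / (2 × 9.81) = 0.092 m.
h = z + ψ + v²/(2g) = 149.01 + 37.31 + 0.092 = 186.41 m.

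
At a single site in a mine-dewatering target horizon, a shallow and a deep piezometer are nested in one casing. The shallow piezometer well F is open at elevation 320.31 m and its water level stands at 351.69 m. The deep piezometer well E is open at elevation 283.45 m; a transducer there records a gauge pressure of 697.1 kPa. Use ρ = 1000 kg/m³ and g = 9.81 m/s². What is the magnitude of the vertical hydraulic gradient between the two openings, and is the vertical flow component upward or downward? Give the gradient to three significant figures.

|i_v| ≈ 0.0765; vertical flow is upward

Total head at well F: h = 351.69 m (water level in the standpipe).
Pressure head at well E: ψ = P/(ρg) = 697.1×1000 / (1000 × 9.81) = 71.06 m.
Total head at well E: h = z + ψ = 283.45 + 71.06 = 354.51 m.
Δh = h(well F) − h(well E) = 351.69 − 354.51 = -2.82 m.
Vertical separation Δz = 320.31 − 283.45 = 36.86 m.
|i_v| = |Δh| / Δz = 2.82 / 36.86 = 0.0765.
Head is higher in the deep piezometer, so vertical flow is upward (discharge condition).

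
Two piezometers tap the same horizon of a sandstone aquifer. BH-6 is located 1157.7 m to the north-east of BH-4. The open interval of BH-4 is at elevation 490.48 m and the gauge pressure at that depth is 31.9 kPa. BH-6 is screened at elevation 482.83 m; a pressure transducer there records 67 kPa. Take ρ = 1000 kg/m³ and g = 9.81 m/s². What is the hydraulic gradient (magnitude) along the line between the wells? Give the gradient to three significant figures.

i ≈ 0.00352

Pressure head at BH-4: ψ = P/(ρg) = 31.9×1000 / (1000 × 9.81) = 3.25 m.
Total head at BH-4: h = z + ψ = 490.48 + 3.25 = 493.73 m.
Pressure head at BH-6: ψ = P/(ρg) = 67×1000 / (1000 × 9.81) = 6.83 m.
Total head at BH-6: h = z + ψ = 482.83 + 6.83 = 489.66 m.
Head difference: h(BH-4) − h(BH-6) = 493.73 − 489.66 = 4.07 m.
Hydraulic gradient: i = |Δh| / L = 4.07 / 1157.7 = 0.00352.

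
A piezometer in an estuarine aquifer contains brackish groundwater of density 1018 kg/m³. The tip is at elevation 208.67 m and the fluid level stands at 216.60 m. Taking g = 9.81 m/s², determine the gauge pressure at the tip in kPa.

Pressure head ψ = h − z = 216.60 − 208.67 = 7.93 m.
P = ρgψ = 1018 × 9.81 × 7.93 = 79194 Pa ≈ 79.2 kPa.

P ≈ 79.2 kPa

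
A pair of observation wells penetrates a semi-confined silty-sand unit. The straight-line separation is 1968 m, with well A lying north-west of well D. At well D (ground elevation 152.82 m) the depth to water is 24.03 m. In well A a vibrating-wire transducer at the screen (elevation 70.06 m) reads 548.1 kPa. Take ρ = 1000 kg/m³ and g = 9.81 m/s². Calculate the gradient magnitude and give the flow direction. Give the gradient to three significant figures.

Total head at well D: h = 152.82 − 24.03 = 128.79 m.
Pressure head at well A: ψ = P/(ρg) = 548.1×1000 / (1000 × 9.81) = 55.87 m.
Total head at well A: h = z + ψ = 70.06 + 55.87 = 125.93 m.
Head difference: h(well D) − h(well A) = 128.79 − 125.93 = 2.86 m.
Hydraulic gradient: i = |Δh| / L = 2.86 / 1968 = 0.00145.
Flow is from higher to lower head: from well D toward well A, i.e. toward the north-west.

i ≈ 0.00145; groundwater flows toward the north-west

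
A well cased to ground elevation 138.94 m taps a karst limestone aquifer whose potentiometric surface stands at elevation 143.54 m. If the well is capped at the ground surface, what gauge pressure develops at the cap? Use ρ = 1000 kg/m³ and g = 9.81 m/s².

P ≈ 45.1 kPa

Head above the cap: Δh = 143.54 − 138.94 = 4.60 m.
P = ρgΔh = 1000 × 9.81 × 4.60 = 45126 Pa ≈ 45.1 kPa.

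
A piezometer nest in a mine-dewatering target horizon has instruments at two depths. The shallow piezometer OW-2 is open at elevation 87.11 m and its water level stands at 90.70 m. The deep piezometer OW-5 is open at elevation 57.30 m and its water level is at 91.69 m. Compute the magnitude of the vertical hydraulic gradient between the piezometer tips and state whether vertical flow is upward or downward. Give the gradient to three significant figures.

Total head at OW-2: h = 90.70 m (water level in the standpipe).
Total head at OW-5: h = 91.69 m.
Δh = h(OW-2) − h(OW-5) = 90.70 − 91.69 = -0.99 m.
Vertical separation Δz = 87.11 − 57.30 = 29.81 m.
|i_v| = |Δh| / Δz = 0.99 / 29.81 = 0.0332.
Head is higher in the deep piezometer, so vertical flow is upward (discharge condition).

|i_v| ≈ 0.0332; vertical flow is upward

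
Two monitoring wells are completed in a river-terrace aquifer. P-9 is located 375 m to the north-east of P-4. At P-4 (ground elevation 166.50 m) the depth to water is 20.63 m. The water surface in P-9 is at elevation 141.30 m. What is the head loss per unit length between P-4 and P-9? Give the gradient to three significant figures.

i ≈ 0.0122 m/m

Total head at P-4: h = 166.50 − 20.63 = 145.87 m.
Total head at P-9: h = 141.30 m (water level in the piezometer is the total head).
Head difference: h(P-4) − h(P-9) = 145.87 − 141.30 = 4.57 m.
Hydraulic gradient: i = |Δh| / L = 4.57 / 375 = 0.0122.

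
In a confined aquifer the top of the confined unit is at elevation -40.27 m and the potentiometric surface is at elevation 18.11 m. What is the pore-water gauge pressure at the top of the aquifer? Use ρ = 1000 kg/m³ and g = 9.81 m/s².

Pressure head at the aquifer top: ψ = h − z = 18.11 − (-40.27) = 58.38 m.
P = ρgψ = 1000 × 9.81 × 58.38 = 572708 Pa ≈ 573 kPa.

P ≈ 573 kPa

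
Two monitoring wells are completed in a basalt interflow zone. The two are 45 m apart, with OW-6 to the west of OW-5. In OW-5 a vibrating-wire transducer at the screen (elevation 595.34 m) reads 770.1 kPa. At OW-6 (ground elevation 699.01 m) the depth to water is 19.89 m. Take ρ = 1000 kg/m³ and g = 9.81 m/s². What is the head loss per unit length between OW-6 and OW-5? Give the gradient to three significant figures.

Pressure head at OW-5: ψ = P/(ρg) = 770.1×1000 / (1000 × 9.81) = 78.50 m.
Total head at OW-5: h = z + ψ = 595.34 + 78.50 = 673.84 m.
Total head at OW-6: h = 699.01 − 19.89 = 679.12 m.
Head difference: h(OW-5) − h(OW-6) = 673.84 − 679.12 = -5.28 m.
Hydraulic gradient: i = |Δh| / L = 5.28 / 45 = 0.117.

i ≈ 0.117 m/m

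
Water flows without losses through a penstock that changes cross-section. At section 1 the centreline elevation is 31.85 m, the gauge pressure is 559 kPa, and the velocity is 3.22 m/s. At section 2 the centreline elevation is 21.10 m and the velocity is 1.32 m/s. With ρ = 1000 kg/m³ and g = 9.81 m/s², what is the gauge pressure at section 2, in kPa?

P₂ ≈ 669 kPa

Pressure head at 1: ψ₁ = P₁/(ρg) = 559×1000 / (1000 × 9.81) = 56.98 m.
Velocity heads: v₁²/2g = 3.22²/19.62 = 0.528 m; v₂²/2g = 1.32²/19.62 = 0.089 m.
Total head H = z₁ + ψ₁ + v₁²/2g = 31.85 + 56.98 + 0.528 = 89.36 m.
ψ₂ = H − z₂ − v₂²/2g = 89.36 − 21.10 − 0.089 = 68.17 m.
P₂ = ρgψ₂ = 1000 × 9.81 × 68.17 ≈ 669 kPa.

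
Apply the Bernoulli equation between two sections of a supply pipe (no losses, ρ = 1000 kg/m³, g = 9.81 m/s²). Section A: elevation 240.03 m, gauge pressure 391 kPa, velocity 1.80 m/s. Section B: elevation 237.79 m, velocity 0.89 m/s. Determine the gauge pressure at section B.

Pressure head at A: ψ₁ = P₁/(ρg) = 391×1000 / (1000 × 9.81) = 39.86 m.
Velocity heads: v₁²/2g = 1.80²/19.62 = 0.165 m; v₂²/2g = 0.89²/19.62 = 0.040 m.
Total head H = z₁ + ψ₁ + v₁²/2g = 240.03 + 39.86 + 0.165 = 280.06 m.
ψ₂ = H − z₂ − v₂²/2g = 280.06 − 237.79 − 0.040 = 42.23 m.
P₂ = ρgψ₂ = 1000 × 9.81 × 42.23 ≈ 414 kPa.

P₂ ≈ 414 kPa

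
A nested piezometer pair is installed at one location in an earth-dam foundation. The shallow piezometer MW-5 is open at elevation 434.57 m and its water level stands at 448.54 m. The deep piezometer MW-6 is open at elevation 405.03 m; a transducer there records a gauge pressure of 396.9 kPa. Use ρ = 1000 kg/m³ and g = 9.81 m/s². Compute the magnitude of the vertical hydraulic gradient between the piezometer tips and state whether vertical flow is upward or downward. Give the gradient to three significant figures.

|i_v| ≈ 0.103; vertical flow is downward

Total head at MW-5: h = 448.54 m (water level in the standpipe).
Pressure head at MW-6: ψ = P/(ρg) = 396.9×1000 / (1000 × 9.81) = 40.46 m.
Total head at MW-6: h = z + ψ = 405.03 + 40.46 = 445.49 m.
Δh = h(MW-5) − h(MW-6) = 448.54 − 445.49 = 3.05 m.
Vertical separation Δz = 434.57 − 405.03 = 29.54 m.
|i_v| = |Δh| / Δz = 3.05 / 29.54 = 0.103.
Head is higher in the shallow piezometer, so vertical flow is downward (recharge condition).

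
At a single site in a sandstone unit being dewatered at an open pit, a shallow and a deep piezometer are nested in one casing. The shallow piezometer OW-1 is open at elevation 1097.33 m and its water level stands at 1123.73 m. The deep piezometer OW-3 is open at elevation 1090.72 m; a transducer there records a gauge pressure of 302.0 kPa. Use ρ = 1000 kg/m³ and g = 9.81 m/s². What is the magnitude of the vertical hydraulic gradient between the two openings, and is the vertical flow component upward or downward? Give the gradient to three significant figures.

Total head at OW-1: h = 1123.73 m (water level in the standpipe).
Pressure head at OW-3: ψ = P/(ρg) = 302.0×1000 / (1000 × 9.81) = 30.78 m.
Total head at OW-3: h = z + ψ = 1090.72 + 30.78 = 1121.50 m.
Δh = h(OW-1) − h(OW-3) = 1123.73 − 1121.50 = 2.23 m.
Vertical separation Δz = 1097.33 − 1090.72 = 6.61 m.
|i_v| = |Δh| / Δz = 2.23 / 6.61 = 0.337.
Head is higher in the shallow piezometer, so vertical flow is downward (recharge condition).

|i_v| ≈ 0.337; vertical flow is downward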